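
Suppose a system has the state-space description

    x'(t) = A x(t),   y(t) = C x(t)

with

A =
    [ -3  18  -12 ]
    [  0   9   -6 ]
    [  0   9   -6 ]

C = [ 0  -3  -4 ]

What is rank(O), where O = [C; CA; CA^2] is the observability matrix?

CA = [[0, -63, 42]]
CA^2 = [[0, -189, 126]]
Observability matrix O = [C; CA; CA^2] = [[0, -3, -4], [0, -63, 42], [0, -189, 126]]
Column 1 of O is identically zero, so rank(O) ≤ 2.
The 2×2 minor from rows 1, 2, columns 2, 3 is (-3)·42 - (-4)·(-63) = -126 - 252 = -378 ≠ 0, so rank(O) = 2.
rank(O) = 2 < n = 3, so the pair (A, C) is not completely observable.

2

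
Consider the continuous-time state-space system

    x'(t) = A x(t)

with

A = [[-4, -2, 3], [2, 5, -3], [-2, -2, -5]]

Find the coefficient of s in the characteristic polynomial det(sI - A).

Expand det(sI - A) for the 3×3 matrix.
p(s) = s^3 + 4s^2 - 21s - 110.
(Check: constant term = det(-A) = (-1)^3 det A = -110; coefficient of s^2 = -tr A = 4.)
The coefficient of s is -21.

-21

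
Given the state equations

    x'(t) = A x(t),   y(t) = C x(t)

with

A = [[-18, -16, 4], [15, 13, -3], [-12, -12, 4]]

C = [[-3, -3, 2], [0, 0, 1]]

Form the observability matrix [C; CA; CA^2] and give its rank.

2

CA = [[-15, -15, 5], [-12, -12, 4]]
CA^2 = [[-15, -15, 5], [-12, -12, 4]]
Observability matrix O = [C; CA; CA^2] = [[-3, -3, 2], [0, 0, 1], [-15, -15, 5], [-12, -12, 4], [-15, -15, 5], [-12, -12, 4]]
The columns c1, c2, c3 of O are linearly dependent: -c1 + c2 = 0 (check each entry), so rank(O) ≤ 2.
The 2×2 minor from rows 1, 2, columns 1, 3 is (-3)·1 - 2·0 = -3 - 0 = -3 ≠ 0, so rank(O) = 2.
rank(O) = 2 < n = 3, so the pair (A, C) is not completely observable.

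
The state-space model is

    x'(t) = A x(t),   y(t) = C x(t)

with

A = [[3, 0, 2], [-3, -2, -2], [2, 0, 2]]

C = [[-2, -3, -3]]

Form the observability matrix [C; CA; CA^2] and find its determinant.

-516

CA = [[-3, 6, -4]]
CA^2 = [[-35, -12, -26]]
Observability matrix O = [C; CA; CA^2] = [[-2, -3, -3], [-3, 6, -4], [-35, -12, -26]]
Expanding along the first row, det(O) = (-2)·(6·(-26) - (-4)·(-12)) - (-3)·((-3)·(-26) - (-4)·(-35)) + (-3)·((-3)·(-12) - 6·(-35)) = (-2)·(-204) - (-3)·(-62) + (-3)·246 = -516
Since det(O) ≠ 0, rank(O) = 3 and the system is completely observable.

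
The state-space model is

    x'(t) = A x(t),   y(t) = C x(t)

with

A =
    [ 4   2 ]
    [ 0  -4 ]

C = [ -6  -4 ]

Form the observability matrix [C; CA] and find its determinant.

CA = [[-24, 4]]
Observability matrix O = [C; CA] = [[-6, -4], [-24, 4]]
det(O) = (-6)·4 - (-4)·(-24) = -24 - 96 = -120
Since det(O) ≠ 0, rank(O) = 2 and the system is completely observable.

-120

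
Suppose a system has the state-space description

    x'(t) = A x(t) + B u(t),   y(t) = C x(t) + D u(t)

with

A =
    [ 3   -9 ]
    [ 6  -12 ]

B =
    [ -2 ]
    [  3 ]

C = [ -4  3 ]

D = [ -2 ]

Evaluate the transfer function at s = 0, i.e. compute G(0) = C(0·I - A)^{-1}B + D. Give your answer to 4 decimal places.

5.8333

G(0) = C(-A)^{-1}B + D = -C A^{-1} B + D.
det A = 18, so A^{-1} = (1/18)·adj(A) = [[-2/3, 1/2], [-1/3, 1/6]]
A^{-1} B = [17/6, 7/6]^T
C A^{-1} B = -47/6
G(0) = D - C A^{-1} B = -2 - (-47/6) = 35/6 ≈ 5.8333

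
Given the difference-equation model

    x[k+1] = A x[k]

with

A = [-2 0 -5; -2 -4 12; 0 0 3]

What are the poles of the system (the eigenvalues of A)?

-4, -2, 3

det(zI - A) = z^3 - (tr A)z^2 + (M11 + M22 + M33)z - det A, where Mii is the 2×2 principal minor of A obtained by deleting row i and column i.
tr A = (-2) + (-4) + 3 = -3; M11 = (-4)·3 - 12·0 = -12 - 0 = -12; M22 = (-2)·3 - (-5)·0 = -6 - 0 = -6; M33 = (-2)·(-4) - 0·(-2) = 8 - 0 = 8; sum of minors = -10.
det A = (-2)·((-4)·3 - 12·0) - 0·((-2)·3 - 12·0) + (-5)·((-2)·0 - (-4)·0) = (-2)·(-12) - 0·(-6) + (-5)·0 = 24.
So p(z) = det(zI - A) = z^3 + 3z^2 - 10z - 24.
Rational-root test: any integer root divides -24. Testing small divisors, z = -2 works: p(-2) = -8 + 12 + 20 + (-24) = 0, so (z + 2) is a factor.
Dividing, p(z) = (z + 2)(z^2 + z - 12).
Factor z^2 + z - 12: two numbers with sum -1 and product -12 are 3 and -4, so z^2 + z - 12 = (z - 3)(z + 4).
Hence p(z) = (z - 3) (z + 2) (z + 4), with roots -4, -2, 3.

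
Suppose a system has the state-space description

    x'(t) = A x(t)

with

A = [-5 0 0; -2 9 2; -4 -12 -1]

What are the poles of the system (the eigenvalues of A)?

det(sI - A) = s^3 - (tr A)s^2 + (M11 + M22 + M33)s - det A, where Mii is the 2×2 principal minor of A obtained by deleting row i and column i.
tr A = (-5) + 9 + (-1) = 3; M11 = 9·(-1) - 2·(-12) = -9 - (-24) = 15; M22 = (-5)·(-1) - 0·(-4) = 5 - 0 = 5; M33 = (-5)·9 - 0·(-2) = -45 - 0 = -45; sum of minors = -25.
det A = (-5)·(9·(-1) - 2·(-12)) - 0·((-2)·(-1) - 2·(-4)) + 0·((-2)·(-12) - 9·(-4)) = (-5)·15 - 0·10 + 0·60 = -75.
So p(s) = det(sI - A) = s^3 - 3s^2 - 25s + 75.
Rational-root test: any integer root divides 75. Testing small divisors, s = 3 works: p(3) = 27 + (-27) + (-75) + 75 = 0, so (s - 3) is a factor.
Dividing, p(s) = (s - 3)(s^2 - 25).
Factor s^2 - 25: two numbers with sum 0 and product -25 are 5 and -5, so s^2 - 25 = (s - 5)(s + 5).
Hence p(s) = (s - 5) (s - 3) (s + 5), with roots -5, 3, 5.
At least one eigenvalue has non-negative real part, so the system is not asymptotically stable.

-5, 3, 5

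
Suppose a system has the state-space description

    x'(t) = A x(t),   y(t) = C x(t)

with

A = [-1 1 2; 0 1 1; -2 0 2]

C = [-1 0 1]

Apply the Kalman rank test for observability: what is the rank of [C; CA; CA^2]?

2

CA = [[-1, -1, 0]]
CA^2 = [[1, -2, -3]]
Observability matrix O = [C; CA; CA^2] = [[-1, 0, 1], [-1, -1, 0], [1, -2, -3]]
The columns c1, c2, c3 of O are linearly dependent: c1 - c2 + c3 = 0 (check each entry), so rank(O) ≤ 2.
The 2×2 minor from rows 1, 2, columns 1, 2 is (-1)·(-1) - 0·(-1) = 1 - 0 = 1 ≠ 0, so rank(O) = 2.
rank(O) = 2 < n = 3, so the pair (A, C) is not completely observable.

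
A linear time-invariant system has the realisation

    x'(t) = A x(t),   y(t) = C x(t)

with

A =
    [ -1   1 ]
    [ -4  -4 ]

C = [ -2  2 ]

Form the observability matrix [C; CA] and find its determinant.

32

CA = [[-6, -10]]
Observability matrix O = [C; CA] = [[-2, 2], [-6, -10]]
det(O) = (-2)·(-10) - 2·(-6) = 20 - (-12) = 32
Since det(O) ≠ 0, rank(O) = 2 and the system is completely observable.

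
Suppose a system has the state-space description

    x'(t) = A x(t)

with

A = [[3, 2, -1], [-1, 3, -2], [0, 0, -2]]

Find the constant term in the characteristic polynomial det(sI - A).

Expand det(sI - A) for the 3×3 matrix.
p(s) = s^3 - 4s^2 - s + 22.
(Check: constant term = det(-A) = (-1)^3 det A = 22; coefficient of s^2 = -tr A = -4.)
The constant term is 22.

22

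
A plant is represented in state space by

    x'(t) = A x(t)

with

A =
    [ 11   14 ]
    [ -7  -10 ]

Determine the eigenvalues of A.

-3, 4

det(sI - A) = s^2 - (tr A)s + det A, with tr A = 11 + (-10) = 1 and det A = 11·(-10) - 14·(-7) = -110 - (-98) = -12.
So p(s) = det(sI - A) = s^2 - s - 12.
Factor s^2 - s - 12: two numbers with sum 1 and product -12 are 4 and -3, so s^2 - s - 12 = (s - 4)(s + 3).
Hence p(s) = (s - 4) (s + 3), with roots -3, 4.
At least one eigenvalue has non-negative real part, so the system is not asymptotically stable.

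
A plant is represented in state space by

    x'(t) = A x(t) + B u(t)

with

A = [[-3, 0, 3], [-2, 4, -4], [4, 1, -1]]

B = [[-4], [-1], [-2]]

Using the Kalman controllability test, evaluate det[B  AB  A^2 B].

AB = [[6], [12], [-15]]
A^2B = [[-63], [96], [51]]
Controllability matrix C = [B  AB  A^2B] = [[-4, 6, -63], [-1, 12, 96], [-2, -15, 51]]
Expanding along the first row, det(C) = (-4)·(12·51 - 96·(-15)) - 6·((-1)·51 - 96·(-2)) + (-63)·((-1)·(-15) - 12·(-2)) = (-4)·2052 - 6·141 + (-63)·39 = -11511
Since det(C) ≠ 0, rank(C) = 3 and the system is completely controllable.

-11511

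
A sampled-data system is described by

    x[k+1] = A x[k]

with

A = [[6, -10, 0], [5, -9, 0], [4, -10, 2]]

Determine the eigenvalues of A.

det(zI - A) = z^3 - (tr A)z^2 + (M11 + M22 + M33)z - det A, where Mii is the 2×2 principal minor of A obtained by deleting row i and column i.
tr A = 6 + (-9) + 2 = -1; M11 = (-9)·2 - 0·(-10) = -18 - 0 = -18; M22 = 6·2 - 0·4 = 12 - 0 = 12; M33 = 6·(-9) - (-10)·5 = -54 - (-50) = -4; sum of minors = -10.
det A = 6·((-9)·2 - 0·(-10)) - (-10)·(5·2 - 0·4) + 0·(5·(-10) - (-9)·4) = 6·(-18) - (-10)·10 + 0·(-14) = -8.
So p(z) = det(zI - A) = z^3 + z^2 - 10z + 8.
Rational-root test: any integer root divides 8. Testing small divisors, z = 1 works: p(1) = 1 + 1 + (-10) + 8 = 0, so (z - 1) is a factor.
Dividing, p(z) = (z - 1)(z^2 + 2z - 8).
Factor z^2 + 2z - 8: two numbers with sum -2 and product -8 are 2 and -4, so z^2 + 2z - 8 = (z - 2)(z + 4).
Hence p(z) = (z - 2) (z - 1) (z + 4), with roots -4, 1, 2.

-4, 1, 2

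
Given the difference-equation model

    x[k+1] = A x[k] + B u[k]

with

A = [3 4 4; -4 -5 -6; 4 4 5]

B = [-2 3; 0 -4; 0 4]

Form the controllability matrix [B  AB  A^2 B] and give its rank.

AB = [[-6, 9], [8, -16], [-8, 16]]
A^2B = [[-18, 27], [32, -52], [-32, 52]]
Controllability matrix C = [B  AB  A^2B] = [[-2, 3, -6, 9, -18, 27], [0, -4, 8, -16, 32, -52], [0, 4, -8, 16, -32, 52]]
The rows r1, r2, r3 of C are linearly dependent: r2 + r3 = 0 (check each entry), so rank(C) ≤ 2.
The 2×2 minor from rows 1, 2, columns 1, 2 is (-2)·(-4) - 3·0 = 8 - 0 = 8 ≠ 0, so rank(C) = 2.
rank(C) = 2 < n = 3, so the pair (A, B) is not completely controllable.

2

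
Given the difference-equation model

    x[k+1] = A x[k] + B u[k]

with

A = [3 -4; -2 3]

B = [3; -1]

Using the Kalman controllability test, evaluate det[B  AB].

-14

AB = [[13], [-9]]
Controllability matrix C = [B  AB] = [[3, 13], [-1, -9]]
det(C) = 3·(-9) - 13·(-1) = -27 - (-13) = -14
Since det(C) ≠ 0, rank(C) = 2 and the system is completely controllable.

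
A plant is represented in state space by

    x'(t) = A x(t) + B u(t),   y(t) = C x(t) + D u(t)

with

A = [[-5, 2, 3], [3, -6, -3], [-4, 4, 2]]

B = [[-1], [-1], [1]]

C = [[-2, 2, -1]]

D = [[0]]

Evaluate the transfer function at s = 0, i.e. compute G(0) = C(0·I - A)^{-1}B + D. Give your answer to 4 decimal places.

-2.5000

G(0) = C(-A)^{-1}B + D = -C A^{-1} B + D.
det A = -24, so A^{-1} = (1/-24)·adj(A) = [[0, -1/3, -1/2], [-1/4, -1/12, 1/4], [1/2, -1/2, -1]]
A^{-1} B = [-1/6, 7/12, -1]^T
C A^{-1} B = 5/2
G(0) = D - C A^{-1} B = 0 - (5/2) = -5/2 ≈ -2.5000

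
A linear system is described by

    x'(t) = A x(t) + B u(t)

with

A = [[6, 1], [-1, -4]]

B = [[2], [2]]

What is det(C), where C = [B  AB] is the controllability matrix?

AB = [[14], [-10]]
Controllability matrix C = [B  AB] = [[2, 14], [2, -10]]
det(C) = 2·(-10) - 14·2 = -20 - 28 = -48
Since det(C) ≠ 0, rank(C) = 2 and the system is completely controllable.

-48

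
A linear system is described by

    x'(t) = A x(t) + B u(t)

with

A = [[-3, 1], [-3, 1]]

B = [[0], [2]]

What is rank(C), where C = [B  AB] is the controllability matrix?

AB = [[2], [2]]
Controllability matrix C = [B  AB] = [[0, 2], [2, 2]]
det(C) = 0·2 - 2·2 = 0 - 4 = -4 ≠ 0, so rank(C) = 2.
rank(C) = 2 = n, so the pair (A, B) is completely controllable.

2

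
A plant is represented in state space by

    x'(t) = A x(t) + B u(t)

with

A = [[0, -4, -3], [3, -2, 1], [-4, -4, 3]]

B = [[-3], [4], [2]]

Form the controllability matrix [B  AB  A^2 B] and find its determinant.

23826

AB = [[-22], [-15], [2]]
A^2B = [[54], [-34], [154]]
Controllability matrix C = [B  AB  A^2B] = [[-3, -22, 54], [4, -15, -34], [2, 2, 154]]
Expanding along the first row, det(C) = (-3)·((-15)·154 - (-34)·2) - (-22)·(4·154 - (-34)·2) + 54·(4·2 - (-15)·2) = (-3)·(-2242) - (-22)·684 + 54·38 = 23826
Since det(C) ≠ 0, rank(C) = 3 and the system is completely controllable.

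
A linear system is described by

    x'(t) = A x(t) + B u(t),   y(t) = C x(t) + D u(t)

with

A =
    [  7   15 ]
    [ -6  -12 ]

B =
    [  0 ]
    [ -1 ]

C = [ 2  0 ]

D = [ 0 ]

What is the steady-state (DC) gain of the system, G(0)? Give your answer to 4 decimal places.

G(0) = C(-A)^{-1}B + D = -C A^{-1} B + D.
det A = 6, so A^{-1} = (1/6)·adj(A) = [[-2, -5/2], [1, 7/6]]
A^{-1} B = [5/2, -7/6]^T
C A^{-1} B = 5
G(0) = D - C A^{-1} B = 0 - (5) = -5

-5.0000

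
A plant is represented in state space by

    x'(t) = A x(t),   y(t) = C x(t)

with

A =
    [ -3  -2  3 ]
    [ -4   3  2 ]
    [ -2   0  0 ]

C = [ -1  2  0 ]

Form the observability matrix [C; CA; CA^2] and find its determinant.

CA = [[-5, 8, 1]]
CA^2 = [[-19, 34, 1]]
Observability matrix O = [C; CA; CA^2] = [[-1, 2, 0], [-5, 8, 1], [-19, 34, 1]]
Expanding along the first row, det(O) = (-1)·(8·1 - 1·34) - 2·((-5)·1 - 1·(-19)) + 0·((-5)·34 - 8·(-19)) = (-1)·(-26) - 2·14 + 0·(-18) = -2
Since det(O) ≠ 0, rank(O) = 3 and the system is completely observable.

-2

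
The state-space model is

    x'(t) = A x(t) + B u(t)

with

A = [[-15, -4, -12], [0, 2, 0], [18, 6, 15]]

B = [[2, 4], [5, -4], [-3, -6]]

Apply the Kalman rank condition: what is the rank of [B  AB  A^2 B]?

AB = [[-14, 28], [10, -8], [21, -42]]
A^2B = [[-82, 116], [20, -16], [123, -174]]
Controllability matrix C = [B  AB  A^2B] = [[2, 4, -14, 28, -82, 116], [5, -4, 10, -8, 20, -16], [-3, -6, 21, -42, 123, -174]]
The rows r1, r2, r3 of C are linearly dependent: 3·r1 + 2·r3 = 0 (check each entry), so rank(C) ≤ 2.
The 2×2 minor from rows 1, 2, columns 1, 2 is 2·(-4) - 4·5 = -8 - 20 = -28 ≠ 0, so rank(C) = 2.
rank(C) = 2 < n = 3, so the pair (A, B) is not completely controllable.

2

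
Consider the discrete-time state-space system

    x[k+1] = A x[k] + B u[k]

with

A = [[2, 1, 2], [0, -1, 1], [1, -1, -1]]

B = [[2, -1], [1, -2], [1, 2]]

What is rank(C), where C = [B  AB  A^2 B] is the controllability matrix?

AB = [[7, 0], [0, 4], [0, -1]]
A^2B = [[14, 2], [0, -5], [7, -3]]
Controllability matrix C = [B  AB  A^2B] = [[2, -1, 7, 0, 14, 2], [1, -2, 0, 4, 0, -5], [1, 2, 0, -1, 7, -3]]
Take the 3×3 submatrix of C formed by columns 1, 2, 3: [[2, -1, 7], [1, -2, 0], [1, 2, 0]]. Its determinant is 2·((-2)·0 - 0·2) - (-1)·(1·0 - 0·1) + 7·(1·2 - (-2)·1) = 2·0 - (-1)·0 + 7·4 = 28 ≠ 0.
So rank(C) ≥ 3; since C has 3 rows, rank(C) = 3.
rank(C) = 3 = n, so the pair (A, B) is completely controllable.

3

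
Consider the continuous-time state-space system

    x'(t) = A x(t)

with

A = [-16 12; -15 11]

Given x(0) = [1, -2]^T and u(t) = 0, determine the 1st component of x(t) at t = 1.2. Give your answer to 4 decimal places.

det(sI - A) = s^2 - (tr A)s + det A, with tr A = (-16) + 11 = -5 and det A = (-16)·11 - 12·(-15) = -176 - (-180) = 4.
So p(s) = det(sI - A) = s^2 + 5s + 4.
Factor s^2 + 5s + 4: two numbers with sum -5 and product 4 are -1 and -4, so s^2 + 5s + 4 = (s + 1)(s + 4).
Hence p(s) = (s + 1) (s + 4), with roots -4, -1.
The eigenvalues -4, -1 are distinct and real, so A is diagonalisable and x(t) = e^{At} x(0) = V diag(e^{λ_i t}) V^{-1} x(0), where the columns of V are the eigenvectors.
λ = -4: A - (-4)I = [[-12, 12], [-15, 15]]. Row 1 gives (-12)·v1 + 12·v2 = 0, so take v_1 = [-1, -1]^T.
λ = -1: A - (-1)I = [[-15, 12], [-15, 12]]. Row 1 gives (-15)·v1 + 12·v2 = 0, so take v_2 = [-4, -5]^T.
V = [v_1 v_2] = [[-1, -4], [-1, -5]] has det V = 1, so V^{-1} = adj(V)/det V = [[-5, 4], [1, -1]].
Modal coordinates z(0) = V^{-1} x(0): (-5)·1 + 4·(-2) = -13; 1·1 + (-1)·(-2) = 3; so z(0) = [-13, 3]^T.
x_1(t) = Σ_i (v_i)_1 · z_i(0) · e^{λ_i t} (row 1 of V times the modal terms).
x_1(1.2) = (-1)·(-13)·e^{-4·1.2} + (-4)·3·e^{-1·1.2} = 13·0.008230 + (-12)·0.301194 = -3.5073.

-3.5073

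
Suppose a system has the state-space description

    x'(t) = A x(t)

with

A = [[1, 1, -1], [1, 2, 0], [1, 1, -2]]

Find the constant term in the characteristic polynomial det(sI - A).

Expand det(sI - A) for the 3×3 matrix.
p(s) = s^3 - s^2 - 4s + 1.
(Check: constant term = det(-A) = (-1)^3 det A = 1; coefficient of s^2 = -tr A = -1.)
The constant term is 1.

1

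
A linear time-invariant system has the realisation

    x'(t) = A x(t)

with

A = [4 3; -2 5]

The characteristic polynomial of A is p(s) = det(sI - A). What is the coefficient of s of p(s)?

For a 2×2 matrix, det(sI - A) = s^2 - (tr A)s + det A.
tr A = 9, det A = 26.
So p(s) = s^2 - 9s + 26.
The coefficient of s is -9.

-9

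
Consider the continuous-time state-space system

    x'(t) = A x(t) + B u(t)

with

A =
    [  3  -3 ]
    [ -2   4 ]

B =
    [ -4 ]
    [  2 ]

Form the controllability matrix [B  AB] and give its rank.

2

AB = [[-18], [16]]
Controllability matrix C = [B  AB] = [[-4, -18], [2, 16]]
det(C) = (-4)·16 - (-18)·2 = -64 - (-36) = -28 ≠ 0, so rank(C) = 2.
rank(C) = 2 = n, so the pair (A, B) is completely controllable.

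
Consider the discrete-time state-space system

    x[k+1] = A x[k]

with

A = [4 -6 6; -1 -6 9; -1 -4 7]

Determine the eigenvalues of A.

-2, 3, 4

det(zI - A) = z^3 - (tr A)z^2 + (M11 + M22 + M33)z - det A, where Mii is the 2×2 principal minor of A obtained by deleting row i and column i.
tr A = 4 + (-6) + 7 = 5; M11 = (-6)·7 - 9·(-4) = -42 - (-36) = -6; M22 = 4·7 - 6·(-1) = 28 - (-6) = 34; M33 = 4·(-6) - (-6)·(-1) = -24 - 6 = -30; sum of minors = -2.
det A = 4·((-6)·7 - 9·(-4)) - (-6)·((-1)·7 - 9·(-1)) + 6·((-1)·(-4) - (-6)·(-1)) = 4·(-6) - (-6)·2 + 6·(-2) = -24.
So p(z) = det(zI - A) = z^3 - 5z^2 - 2z + 24.
Rational-root test: any integer root divides 24. Testing small divisors, z = -2 works: p(-2) = -8 + (-20) + 4 + 24 = 0, so (z + 2) is a factor.
Dividing, p(z) = (z + 2)(z^2 - 7z + 12).
Factor z^2 - 7z + 12: two numbers with sum 7 and product 12 are 4 and 3, so z^2 - 7z + 12 = (z - 4)(z - 3).
Hence p(z) = (z - 4) (z - 3) (z + 2), with roots -2, 3, 4.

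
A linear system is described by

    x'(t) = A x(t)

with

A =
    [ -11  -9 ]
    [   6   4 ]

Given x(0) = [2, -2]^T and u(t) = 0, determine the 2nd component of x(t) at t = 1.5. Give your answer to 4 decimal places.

det(sI - A) = s^2 - (tr A)s + det A, with tr A = (-11) + 4 = -7 and det A = (-11)·4 - (-9)·6 = -44 - (-54) = 10.
So p(s) = det(sI - A) = s^2 + 7s + 10.
Factor s^2 + 7s + 10: two numbers with sum -7 and product 10 are -2 and -5, so s^2 + 7s + 10 = (s + 2)(s + 5).
Hence p(s) = (s + 2) (s + 5), with roots -5, -2.
The eigenvalues -5, -2 are distinct and real, so A is diagonalisable and x(t) = e^{At} x(0) = V diag(e^{λ_i t}) V^{-1} x(0), where the columns of V are the eigenvectors.
λ = -5: A - (-5)I = [[-6, -9], [6, 9]]. Row 1 gives (-6)·v1 + (-9)·v2 = 0, so take v_1 = [3, -2]^T.
λ = -2: A - (-2)I = [[-9, -9], [6, 6]]. Row 1 gives (-9)·v1 + (-9)·v2 = 0, so take v_2 = [-1, 1]^T.
V = [v_1 v_2] = [[3, -1], [-2, 1]] has det V = 1, so V^{-1} = adj(V)/det V = [[1, 1], [2, 3]].
Modal coordinates z(0) = V^{-1} x(0): 1·2 + 1·(-2) = 0; 2·2 + 3·(-2) = -2; so z(0) = [0, -2]^T.
x_2(t) = Σ_i (v_i)_2 · z_i(0) · e^{λ_i t} (row 2 of V times the modal terms).
x_2(1.5) = (-2)·0·e^{-5·1.5} + 1·(-2)·e^{-2·1.5} = 0·0.000553 + (-2)·0.049787 = -0.0996.

-0.0996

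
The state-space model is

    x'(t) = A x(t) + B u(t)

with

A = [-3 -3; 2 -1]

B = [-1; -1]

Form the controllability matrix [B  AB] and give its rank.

AB = [[6], [-1]]
Controllability matrix C = [B  AB] = [[-1, 6], [-1, -1]]
det(C) = (-1)·(-1) - 6·(-1) = 1 - (-6) = 7 ≠ 0, so rank(C) = 2.
rank(C) = 2 = n, so the pair (A, B) is completely controllable.

2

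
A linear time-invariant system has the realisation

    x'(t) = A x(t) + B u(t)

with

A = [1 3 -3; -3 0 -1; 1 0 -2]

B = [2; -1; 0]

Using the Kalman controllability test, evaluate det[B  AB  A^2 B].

111

AB = [[-1], [-6], [2]]
A^2B = [[-25], [1], [-5]]
Controllability matrix C = [B  AB  A^2B] = [[2, -1, -25], [-1, -6, 1], [0, 2, -5]]
Expanding along the first row, det(C) = 2·((-6)·(-5) - 1·2) - (-1)·((-1)·(-5) - 1·0) + (-25)·((-1)·2 - (-6)·0) = 2·28 - (-1)·5 + (-25)·(-2) = 111
Since det(C) ≠ 0, rank(C) = 3 and the system is completely controllable.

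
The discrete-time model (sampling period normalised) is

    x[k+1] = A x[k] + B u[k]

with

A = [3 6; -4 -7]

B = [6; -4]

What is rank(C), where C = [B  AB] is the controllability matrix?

1

AB = [[-6], [4]]
Controllability matrix C = [B  AB] = [[6, -6], [-4, 4]]
Every column of C is a scalar multiple of column 1 = [6, -4] (multipliers 1, -1), so the columns span a one-dimensional space.
C ≠ 0, hence rank(C) = 1.
rank(C) = 1 < n = 2, so the pair (A, B) is not completely controllable.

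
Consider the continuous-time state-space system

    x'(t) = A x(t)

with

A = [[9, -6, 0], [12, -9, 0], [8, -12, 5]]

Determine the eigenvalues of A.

-3, 3, 5

det(sI - A) = s^3 - (tr A)s^2 + (M11 + M22 + M33)s - det A, where Mii is the 2×2 principal minor of A obtained by deleting row i and column i.
tr A = 9 + (-9) + 5 = 5; M11 = (-9)·5 - 0·(-12) = -45 - 0 = -45; M22 = 9·5 - 0·8 = 45 - 0 = 45; M33 = 9·(-9) - (-6)·12 = -81 - (-72) = -9; sum of minors = -9.
det A = 9·((-9)·5 - 0·(-12)) - (-6)·(12·5 - 0·8) + 0·(12·(-12) - (-9)·8) = 9·(-45) - (-6)·60 + 0·(-72) = -45.
So p(s) = det(sI - A) = s^3 - 5s^2 - 9s + 45.
Rational-root test: any integer root divides 45. Testing small divisors, s = -3 works: p(-3) = -27 + (-45) + 27 + 45 = 0, so (s + 3) is a factor.
Dividing, p(s) = (s + 3)(s^2 - 8s + 15).
Factor s^2 - 8s + 15: two numbers with sum 8 and product 15 are 5 and 3, so s^2 - 8s + 15 = (s - 5)(s - 3).
Hence p(s) = (s - 5) (s - 3) (s + 3), with roots -3, 3, 5.
At least one eigenvalue has non-negative real part, so the system is not asymptotically stable.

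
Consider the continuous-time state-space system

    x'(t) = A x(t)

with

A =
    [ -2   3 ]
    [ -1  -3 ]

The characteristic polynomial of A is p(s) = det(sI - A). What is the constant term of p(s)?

9

For a 2×2 matrix, det(sI - A) = s^2 - (tr A)s + det A.
tr A = -5, det A = 9.
So p(s) = s^2 + 5s + 9.
The constant term is 9.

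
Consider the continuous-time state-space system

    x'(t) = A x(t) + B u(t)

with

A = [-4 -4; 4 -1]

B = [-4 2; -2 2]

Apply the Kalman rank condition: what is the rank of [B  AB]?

AB = [[24, -16], [-14, 6]]
Controllability matrix C = [B  AB] = [[-4, 2, 24, -16], [-2, 2, -14, 6]]
Take the 2×2 submatrix of C formed by columns 1, 2: [[-4, 2], [-2, 2]]. Its determinant is (-4)·2 - 2·(-2) = -8 - (-4) = -4 ≠ 0.
So rank(C) ≥ 2; since C has 2 rows, rank(C) = 2.
rank(C) = 2 = n, so the pair (A, B) is completely controllable.

2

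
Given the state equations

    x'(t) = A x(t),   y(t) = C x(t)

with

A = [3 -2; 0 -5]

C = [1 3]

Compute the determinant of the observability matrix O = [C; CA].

CA = [[3, -17]]
Observability matrix O = [C; CA] = [[1, 3], [3, -17]]
det(O) = 1·(-17) - 3·3 = -17 - 9 = -26
Since det(O) ≠ 0, rank(O) = 2 and the system is completely observable.

-26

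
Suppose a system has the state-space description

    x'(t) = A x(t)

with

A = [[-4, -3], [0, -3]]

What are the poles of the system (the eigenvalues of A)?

det(sI - A) = s^2 - (tr A)s + det A, with tr A = (-4) + (-3) = -7 and det A = (-4)·(-3) - (-3)·0 = 12 - 0 = 12.
So p(s) = det(sI - A) = s^2 + 7s + 12.
Factor s^2 + 7s + 12: two numbers with sum -7 and product 12 are -3 and -4, so s^2 + 7s + 12 = (s + 3)(s + 4).
Hence p(s) = (s + 3) (s + 4), with roots -4, -3.
All eigenvalues have negative real part, so the system is asymptotically stable.

-4, -3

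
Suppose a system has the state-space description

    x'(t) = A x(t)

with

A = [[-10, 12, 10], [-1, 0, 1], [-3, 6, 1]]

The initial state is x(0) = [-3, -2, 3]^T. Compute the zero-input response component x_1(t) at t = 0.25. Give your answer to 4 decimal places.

det(sI - A) = s^3 - (tr A)s^2 + (M11 + M22 + M33)s - det A, where Mii is the 2×2 principal minor of A obtained by deleting row i and column i.
tr A = (-10) + 0 + 1 = -9; M11 = 0·1 - 1·6 = 0 - 6 = -6; M22 = (-10)·1 - 10·(-3) = -10 - (-30) = 20; M33 = (-10)·0 - 12·(-1) = 0 - (-12) = 12; sum of minors = 26.
det A = (-10)·(0·1 - 1·6) - 12·((-1)·1 - 1·(-3)) + 10·((-1)·6 - 0·(-3)) = (-10)·(-6) - 12·2 + 10·(-6) = -24.
So p(s) = det(sI - A) = s^3 + 9s^2 + 26s + 24.
Rational-root test: any integer root divides 24. Testing small divisors, s = -2 works: p(-2) = -8 + 36 + (-52) + 24 = 0, so (s + 2) is a factor.
Dividing, p(s) = (s + 2)(s^2 + 7s + 12).
Factor s^2 + 7s + 12: two numbers with sum -7 and product 12 are -3 and -4, so s^2 + 7s + 12 = (s + 3)(s + 4).
Hence p(s) = (s + 2) (s + 3) (s + 4), with roots -4, -3, -2.
The eigenvalues -4, -3, -2 are distinct and real, so A is diagonalisable and x(t) = e^{At} x(0) = V diag(e^{λ_i t}) V^{-1} x(0), where the columns of V are the eigenvectors.
λ = -4: A - (-4)I = [[-6, 12, 10], [-1, 4, 1], [-3, 6, 5]]. v must be orthogonal to every row; (row 1) × (row 2) = [-28, -4, -12], so take v_1 = [7, 1, 3]^T.
λ = -3: A - (-3)I = [[-7, 12, 10], [-1, 3, 1], [-3, 6, 4]]. v must be orthogonal to every row; (row 1) × (row 2) = [-18, -3, -9], so take v_2 = [6, 1, 3]^T.
λ = -2: A - (-2)I = [[-8, 12, 10], [-1, 2, 1], [-3, 6, 3]]. v must be orthogonal to every row; (row 1) × (row 2) = [-8, -2, -4], so take v_3 = [-4, -1, -2]^T.
V = [v_1 v_2 v_3] = [[7, 6, -4], [1, 1, -1], [3, 3, -2]] has det V = 1, so V^{-1} = adj(V)/det V = [[1, 0, -2], [-1, -2, 3], [0, -3, 1]].
Modal coordinates z(0) = V^{-1} x(0): 1·(-3) + 0·(-2) + (-2)·3 = -9; (-1)·(-3) + (-2)·(-2) + 3·3 = 16; 0·(-3) + (-3)·(-2) + 1·3 = 9; so z(0) = [-9, 16, 9]^T.
x_1(t) = Σ_i (v_i)_1 · z_i(0) · e^{λ_i t} (row 1 of V times the modal terms).
x_1(0.25) = 7·(-9)·e^{-4·0.25} + 6·16·e^{-3·0.25} + (-4)·9·e^{-2·0.25} = (-63)·0.367879 + 96·0.472367 + (-36)·0.606531 = 0.3357.

0.3357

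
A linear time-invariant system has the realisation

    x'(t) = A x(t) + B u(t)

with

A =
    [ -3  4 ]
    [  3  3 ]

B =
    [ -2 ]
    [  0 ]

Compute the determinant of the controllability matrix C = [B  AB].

12

AB = [[6], [-6]]
Controllability matrix C = [B  AB] = [[-2, 6], [0, -6]]
det(C) = (-2)·(-6) - 6·0 = 12 - 0 = 12
Since det(C) ≠ 0, rank(C) = 2 and the system is completely controllable.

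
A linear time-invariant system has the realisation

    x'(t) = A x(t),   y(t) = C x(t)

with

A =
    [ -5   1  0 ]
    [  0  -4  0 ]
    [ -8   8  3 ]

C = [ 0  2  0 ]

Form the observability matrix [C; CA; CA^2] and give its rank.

CA = [[0, -8, 0]]
CA^2 = [[0, 32, 0]]
Observability matrix O = [C; CA; CA^2] = [[0, 2, 0], [0, -8, 0], [0, 32, 0]]
Every row of O is a scalar multiple of row 1 = [0, 2, 0] (multipliers 1, -4, 16), so the rows span a one-dimensional space.
O ≠ 0, hence rank(O) = 1.
rank(O) = 1 < n = 3, so the pair (A, C) is not completely observable.

1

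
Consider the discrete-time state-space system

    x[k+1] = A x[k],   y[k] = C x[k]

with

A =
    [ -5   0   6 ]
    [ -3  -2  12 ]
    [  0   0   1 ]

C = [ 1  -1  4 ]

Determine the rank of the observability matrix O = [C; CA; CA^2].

2

CA = [[-2, 2, -2]]
CA^2 = [[4, -4, 10]]
Observability matrix O = [C; CA; CA^2] = [[1, -1, 4], [-2, 2, -2], [4, -4, 10]]
The columns c1, c2, c3 of O are linearly dependent: c1 + c2 = 0 (check each entry), so rank(O) ≤ 2.
The 2×2 minor from rows 1, 2, columns 1, 3 is 1·(-2) - 4·(-2) = -2 - (-8) = 6 ≠ 0, so rank(O) = 2.
rank(O) = 2 < n = 3, so the pair (A, C) is not completely observable.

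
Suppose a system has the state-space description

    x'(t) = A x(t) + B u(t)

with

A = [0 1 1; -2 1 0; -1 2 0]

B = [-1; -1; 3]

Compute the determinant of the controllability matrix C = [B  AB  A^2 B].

AB = [[2], [1], [-1]]
A^2B = [[0], [-3], [0]]
Controllability matrix C = [B  AB  A^2B] = [[-1, 2, 0], [-1, 1, -3], [3, -1, 0]]
Expanding along the first row, det(C) = (-1)·(1·0 - (-3)·(-1)) - 2·((-1)·0 - (-3)·3) + 0·((-1)·(-1) - 1·3) = (-1)·(-3) - 2·9 + 0·(-2) = -15
Since det(C) ≠ 0, rank(C) = 3 and the system is completely controllable.

-15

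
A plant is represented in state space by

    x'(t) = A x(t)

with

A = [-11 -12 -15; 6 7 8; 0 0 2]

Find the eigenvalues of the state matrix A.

det(sI - A) = s^3 - (tr A)s^2 + (M11 + M22 + M33)s - det A, where Mii is the 2×2 principal minor of A obtained by deleting row i and column i.
tr A = (-11) + 7 + 2 = -2; M11 = 7·2 - 8·0 = 14 - 0 = 14; M22 = (-11)·2 - (-15)·0 = -22 - 0 = -22; M33 = (-11)·7 - (-12)·6 = -77 - (-72) = -5; sum of minors = -13.
det A = (-11)·(7·2 - 8·0) - (-12)·(6·2 - 8·0) + (-15)·(6·0 - 7·0) = (-11)·14 - (-12)·12 + (-15)·0 = -10.
So p(s) = det(sI - A) = s^3 + 2s^2 - 13s + 10.
Rational-root test: any integer root divides 10. Testing small divisors, s = 1 works: p(1) = 1 + 2 + (-13) + 10 = 0, so (s - 1) is a factor.
Dividing, p(s) = (s - 1)(s^2 + 3s - 10).
Factor s^2 + 3s - 10: two numbers with sum -3 and product -10 are 2 and -5, so s^2 + 3s - 10 = (s - 2)(s + 5).
Hence p(s) = (s - 2) (s - 1) (s + 5), with roots -5, 1, 2.
At least one eigenvalue has non-negative real part, so the system is not asymptotically stable.

-5, 1, 2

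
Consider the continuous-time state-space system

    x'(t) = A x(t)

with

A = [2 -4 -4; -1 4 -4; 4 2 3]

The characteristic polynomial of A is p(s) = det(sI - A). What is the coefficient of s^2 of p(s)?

-9

Expand det(sI - A) for the 3×3 matrix.
p(s) = s^3 - 9s^2 + 46s - 164.
(Check: constant term = det(-A) = (-1)^3 det A = -164; coefficient of s^2 = -tr A = -9.)
The coefficient of s^2 is -9.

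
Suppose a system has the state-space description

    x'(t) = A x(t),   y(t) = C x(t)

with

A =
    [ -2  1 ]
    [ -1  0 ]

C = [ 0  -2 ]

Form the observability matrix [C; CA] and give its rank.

CA = [[2, 0]]
Observability matrix O = [C; CA] = [[0, -2], [2, 0]]
det(O) = 0·0 - (-2)·2 = 0 - (-4) = 4 ≠ 0, so rank(O) = 2.
rank(O) = 2 = n, so the pair (A, C) is completely observable.

2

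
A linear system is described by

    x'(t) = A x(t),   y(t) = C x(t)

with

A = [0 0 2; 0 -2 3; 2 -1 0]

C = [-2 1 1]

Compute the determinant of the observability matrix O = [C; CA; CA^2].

-24

CA = [[2, -3, -1]]
CA^2 = [[-2, 7, -5]]
Observability matrix O = [C; CA; CA^2] = [[-2, 1, 1], [2, -3, -1], [-2, 7, -5]]
Expanding along the first row, det(O) = (-2)·((-3)·(-5) - (-1)·7) - 1·(2·(-5) - (-1)·(-2)) + 1·(2·7 - (-3)·(-2)) = (-2)·22 - 1·(-12) + 1·8 = -24
Since det(O) ≠ 0, rank(O) = 3 and the system is completely observable.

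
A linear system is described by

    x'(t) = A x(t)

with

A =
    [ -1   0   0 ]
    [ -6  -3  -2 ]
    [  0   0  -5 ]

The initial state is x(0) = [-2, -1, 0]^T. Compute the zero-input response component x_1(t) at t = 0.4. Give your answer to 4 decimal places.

-1.3406

det(sI - A) = s^3 - (tr A)s^2 + (M11 + M22 + M33)s - det A, where Mii is the 2×2 principal minor of A obtained by deleting row i and column i.
tr A = (-1) + (-3) + (-5) = -9; M11 = (-3)·(-5) - (-2)·0 = 15 - 0 = 15; M22 = (-1)·(-5) - 0·0 = 5 - 0 = 5; M33 = (-1)·(-3) - 0·(-6) = 3 - 0 = 3; sum of minors = 23.
det A = (-1)·((-3)·(-5) - (-2)·0) - 0·((-6)·(-5) - (-2)·0) + 0·((-6)·0 - (-3)·0) = (-1)·15 - 0·30 + 0·0 = -15.
So p(s) = det(sI - A) = s^3 + 9s^2 + 23s + 15.
Rational-root test: any integer root divides 15. Testing small divisors, s = -1 works: p(-1) = -1 + 9 + (-23) + 15 = 0, so (s + 1) is a factor.
Dividing, p(s) = (s + 1)(s^2 + 8s + 15).
Factor s^2 + 8s + 15: two numbers with sum -8 and product 15 are -3 and -5, so s^2 + 8s + 15 = (s + 3)(s + 5).
Hence p(s) = (s + 1) (s + 3) (s + 5), with roots -5, -3, -1.
The eigenvalues -5, -3, -1 are distinct and real, so A is diagonalisable and x(t) = e^{At} x(0) = V diag(e^{λ_i t}) V^{-1} x(0), where the columns of V are the eigenvectors.
λ = -5: A - (-5)I = [[4, 0, 0], [-6, 2, -2], [0, 0, 0]]. v must be orthogonal to every row; (row 1) × (row 2) = [0, 8, 8], so take v_1 = [0, 1, 1]^T.
λ = -3: A - (-3)I = [[2, 0, 0], [-6, 0, -2], [0, 0, -2]]. v must be orthogonal to every row; (row 1) × (row 2) = [0, 4, 0], so take v_2 = [0, 1, 0]^T.
λ = -1: A - (-1)I = [[0, 0, 0], [-6, -2, -2], [0, 0, -4]]. v must be orthogonal to every row; (row 2) × (row 3) = [8, -24, 0], so take v_3 = [1, -3, 0]^T.
V = [v_1 v_2 v_3] = [[0, 0, 1], [1, 1, -3], [1, 0, 0]] has det V = -1, so V^{-1} = adj(V)/det V = [[0, 0, 1], [3, 1, -1], [1, 0, 0]].
Modal coordinates z(0) = V^{-1} x(0): 0·(-2) + 0·(-1) + 1·0 = 0; 3·(-2) + 1·(-1) + (-1)·0 = -7; 1·(-2) + 0·(-1) + 0·0 = -2; so z(0) = [0, -7, -2]^T.
x_1(t) = Σ_i (v_i)_1 · z_i(0) · e^{λ_i t} (row 1 of V times the modal terms).
x_1(0.4) = 0·0·e^{-5·0.4} + 0·(-7)·e^{-3·0.4} + 1·(-2)·e^{-1·0.4} = 0·0.135335 + 0·0.301194 + (-2)·0.670320 = -1.3406.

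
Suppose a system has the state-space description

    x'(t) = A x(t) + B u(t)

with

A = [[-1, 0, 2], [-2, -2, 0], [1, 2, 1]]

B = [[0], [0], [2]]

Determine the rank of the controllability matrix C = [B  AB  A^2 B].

AB = [[4], [0], [2]]
A^2B = [[0], [-8], [6]]
Controllability matrix C = [B  AB  A^2B] = [[0, 4, 0], [0, 0, -8], [2, 2, 6]]
det(C) = 0·(0·6 - (-8)·2) - 4·(0·6 - (-8)·2) + 0·(0·2 - 0·2) = 0·16 - 4·16 + 0·0 = -64 ≠ 0, so rank(C) = 3.
rank(C) = 3 = n, so the pair (A, B) is completely controllable.

3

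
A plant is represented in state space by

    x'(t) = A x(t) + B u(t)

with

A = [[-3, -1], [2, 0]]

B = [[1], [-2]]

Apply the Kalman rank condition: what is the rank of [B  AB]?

AB = [[-1], [2]]
Controllability matrix C = [B  AB] = [[1, -1], [-2, 2]]
Every column of C is a scalar multiple of column 1 = [1, -2] (multipliers 1, -1), so the columns span a one-dimensional space.
C ≠ 0, hence rank(C) = 1.
rank(C) = 1 < n = 2, so the pair (A, B) is not completely controllable.

1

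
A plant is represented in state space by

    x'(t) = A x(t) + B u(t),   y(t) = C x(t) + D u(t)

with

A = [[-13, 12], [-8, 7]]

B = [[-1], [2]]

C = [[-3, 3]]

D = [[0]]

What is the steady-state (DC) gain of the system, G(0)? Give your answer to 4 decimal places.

G(0) = C(-A)^{-1}B + D = -C A^{-1} B + D.
det A = 5, so A^{-1} = (1/5)·adj(A) = [[7/5, -12/5], [8/5, -13/5]]
A^{-1} B = [-31/5, -34/5]^T
C A^{-1} B = -9/5
G(0) = D - C A^{-1} B = 0 - (-9/5) = 9/5 ≈ 1.8000

1.8000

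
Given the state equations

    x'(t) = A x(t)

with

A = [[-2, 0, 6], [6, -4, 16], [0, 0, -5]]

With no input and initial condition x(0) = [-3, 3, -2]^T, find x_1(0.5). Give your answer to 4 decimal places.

det(sI - A) = s^3 - (tr A)s^2 + (M11 + M22 + M33)s - det A, where Mii is the 2×2 principal minor of A obtained by deleting row i and column i.
tr A = (-2) + (-4) + (-5) = -11; M11 = (-4)·(-5) - 16·0 = 20 - 0 = 20; M22 = (-2)·(-5) - 6·0 = 10 - 0 = 10; M33 = (-2)·(-4) - 0·6 = 8 - 0 = 8; sum of minors = 38.
det A = (-2)·((-4)·(-5) - 16·0) - 0·(6·(-5) - 16·0) + 6·(6·0 - (-4)·0) = (-2)·20 - 0·(-30) + 6·0 = -40.
So p(s) = det(sI - A) = s^3 + 11s^2 + 38s + 40.
Rational-root test: any integer root divides 40. Testing small divisors, s = -2 works: p(-2) = -8 + 44 + (-76) + 40 = 0, so (s + 2) is a factor.
Dividing, p(s) = (s + 2)(s^2 + 9s + 20).
Factor s^2 + 9s + 20: two numbers with sum -9 and product 20 are -4 and -5, so s^2 + 9s + 20 = (s + 4)(s + 5).
Hence p(s) = (s + 2) (s + 4) (s + 5), with roots -5, -4, -2.
The eigenvalues -5, -4, -2 are distinct and real, so A is diagonalisable and x(t) = e^{At} x(0) = V diag(e^{λ_i t}) V^{-1} x(0), where the columns of V are the eigenvectors.
λ = -5: A - (-5)I = [[3, 0, 6], [6, 1, 16], [0, 0, 0]]. v must be orthogonal to every row; (row 1) × (row 2) = [-6, -12, 3], so take v_1 = [-2, -4, 1]^T.
λ = -4: A - (-4)I = [[2, 0, 6], [6, 0, 16], [0, 0, -1]]. v must be orthogonal to every row; (row 1) × (row 2) = [0, 4, 0], so take v_2 = [0, 1, 0]^T.
λ = -2: A - (-2)I = [[0, 0, 6], [6, -2, 16], [0, 0, -3]]. v must be orthogonal to every row; (row 1) × (row 2) = [12, 36, 0], so take v_3 = [1, 3, 0]^T.
V = [v_1 v_2 v_3] = [[-2, 0, 1], [-4, 1, 3], [1, 0, 0]] has det V = -1, so V^{-1} = adj(V)/det V = [[0, 0, 1], [-3, 1, -2], [1, 0, 2]].
Modal coordinates z(0) = V^{-1} x(0): 0·(-3) + 0·3 + 1·(-2) = -2; (-3)·(-3) + 1·3 + (-2)·(-2) = 16; 1·(-3) + 0·3 + 2·(-2) = -7; so z(0) = [-2, 16, -7]^T.
x_1(t) = Σ_i (v_i)_1 · z_i(0) · e^{λ_i t} (row 1 of V times the modal terms).
x_1(0.5) = (-2)·(-2)·e^{-5·0.5} + 0·16·e^{-4·0.5} + 1·(-7)·e^{-2·0.5} = 4·0.082085 + 0·0.135335 + (-7)·0.367879 = -2.2468.

-2.2468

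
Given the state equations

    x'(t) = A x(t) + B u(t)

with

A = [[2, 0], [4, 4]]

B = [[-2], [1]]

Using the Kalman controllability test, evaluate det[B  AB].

12

AB = [[-4], [-4]]
Controllability matrix C = [B  AB] = [[-2, -4], [1, -4]]
det(C) = (-2)·(-4) - (-4)·1 = 8 - (-4) = 12
Since det(C) ≠ 0, rank(C) = 2 and the system is completely controllable.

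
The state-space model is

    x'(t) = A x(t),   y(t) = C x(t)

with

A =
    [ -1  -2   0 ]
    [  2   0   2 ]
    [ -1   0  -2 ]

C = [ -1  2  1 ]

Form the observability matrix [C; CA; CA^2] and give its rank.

CA = [[4, 2, 2]]
CA^2 = [[-2, -8, 0]]
Observability matrix O = [C; CA; CA^2] = [[-1, 2, 1], [4, 2, 2], [-2, -8, 0]]
det(O) = (-1)·(2·0 - 2·(-8)) - 2·(4·0 - 2·(-2)) + 1·(4·(-8) - 2·(-2)) = (-1)·16 - 2·4 + 1·(-28) = -52 ≠ 0, so rank(O) = 3.
rank(O) = 3 = n, so the pair (A, C) is completely observable.

3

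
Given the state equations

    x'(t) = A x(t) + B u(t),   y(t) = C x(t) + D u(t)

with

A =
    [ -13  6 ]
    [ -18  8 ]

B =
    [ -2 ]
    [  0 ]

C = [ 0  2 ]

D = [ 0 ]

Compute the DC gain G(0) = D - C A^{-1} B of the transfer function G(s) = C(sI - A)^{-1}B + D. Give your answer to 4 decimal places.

G(0) = C(-A)^{-1}B + D = -C A^{-1} B + D.
det A = 4, so A^{-1} = (1/4)·adj(A) = [[2, -3/2], [9/2, -13/4]]
A^{-1} B = [-4, -9]^T
C A^{-1} B = -18
G(0) = D - C A^{-1} B = 0 - (-18) = 18

18.0000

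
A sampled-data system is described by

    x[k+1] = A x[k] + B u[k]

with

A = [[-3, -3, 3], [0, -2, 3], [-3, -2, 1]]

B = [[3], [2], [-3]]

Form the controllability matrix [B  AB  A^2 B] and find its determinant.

AB = [[-24], [-13], [-16]]
A^2B = [[63], [-22], [82]]
Controllability matrix C = [B  AB  A^2B] = [[3, -24, 63], [2, -13, -22], [-3, -16, 82]]
Expanding along the first row, det(C) = 3·((-13)·82 - (-22)·(-16)) - (-24)·(2·82 - (-22)·(-3)) + 63·(2·(-16) - (-13)·(-3)) = 3·(-1418) - (-24)·98 + 63·(-71) = -6375
Since det(C) ≠ 0, rank(C) = 3 and the system is completely controllable.

-6375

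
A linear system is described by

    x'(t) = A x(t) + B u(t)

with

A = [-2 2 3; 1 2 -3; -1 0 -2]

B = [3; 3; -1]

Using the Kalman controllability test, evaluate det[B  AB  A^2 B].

AB = [[-3], [12], [-1]]
A^2B = [[27], [24], [5]]
Controllability matrix C = [B  AB  A^2B] = [[3, -3, 27], [3, 12, 24], [-1, -1, 5]]
Expanding along the first row, det(C) = 3·(12·5 - 24·(-1)) - (-3)·(3·5 - 24·(-1)) + 27·(3·(-1) - 12·(-1)) = 3·84 - (-3)·39 + 27·9 = 612
Since det(C) ≠ 0, rank(C) = 3 and the system is completely controllable.

612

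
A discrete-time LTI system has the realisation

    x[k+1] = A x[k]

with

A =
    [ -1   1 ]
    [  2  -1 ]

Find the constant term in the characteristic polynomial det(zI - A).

For a 2×2 matrix, det(zI - A) = z^2 - (tr A)z + det A.
tr A = -2, det A = -1.
So p(z) = z^2 + 2z - 1.
The constant term is -1.

-1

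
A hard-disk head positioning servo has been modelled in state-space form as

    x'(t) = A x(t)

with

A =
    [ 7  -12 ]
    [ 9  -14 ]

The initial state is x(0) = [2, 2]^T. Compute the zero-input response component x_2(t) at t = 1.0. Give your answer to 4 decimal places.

0.0135

det(sI - A) = s^2 - (tr A)s + det A, with tr A = 7 + (-14) = -7 and det A = 7·(-14) - (-12)·9 = -98 - (-108) = 10.
So p(s) = det(sI - A) = s^2 + 7s + 10.
Factor s^2 + 7s + 10: two numbers with sum -7 and product 10 are -2 and -5, so s^2 + 7s + 10 = (s + 2)(s + 5).
Hence p(s) = (s + 2) (s + 5), with roots -5, -2.
The eigenvalues -5, -2 are distinct and real, so A is diagonalisable and x(t) = e^{At} x(0) = V diag(e^{λ_i t}) V^{-1} x(0), where the columns of V are the eigenvectors.
λ = -5: A - (-5)I = [[12, -12], [9, -9]]. Row 1 gives 12·v1 + (-12)·v2 = 0, so take v_1 = [-1, -1]^T.
λ = -2: A - (-2)I = [[9, -12], [9, -12]]. Row 1 gives 9·v1 + (-12)·v2 = 0, so take v_2 = [4, 3]^T.
V = [v_1 v_2] = [[-1, 4], [-1, 3]] has det V = 1, so V^{-1} = adj(V)/det V = [[3, -4], [1, -1]].
Modal coordinates z(0) = V^{-1} x(0): 3·2 + (-4)·2 = -2; 1·2 + (-1)·2 = 0; so z(0) = [-2, 0]^T.
x_2(t) = Σ_i (v_i)_2 · z_i(0) · e^{λ_i t} (row 2 of V times the modal terms).
x_2(1.0) = (-1)·(-2)·e^{-5·1.0} + 3·0·e^{-2·1.0} = 2·0.006738 + 0·0.135335 = 0.0135.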